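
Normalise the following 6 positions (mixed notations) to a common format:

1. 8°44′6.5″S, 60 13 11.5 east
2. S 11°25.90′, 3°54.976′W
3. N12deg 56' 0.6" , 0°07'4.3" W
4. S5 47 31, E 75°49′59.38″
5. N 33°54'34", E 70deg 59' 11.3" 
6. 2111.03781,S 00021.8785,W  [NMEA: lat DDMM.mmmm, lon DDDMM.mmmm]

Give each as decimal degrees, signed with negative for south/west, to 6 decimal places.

Point 1:
  φ: 44′ + 6.5″ = 44.10833′; 8 + 44.10833/60 = 8.7351389
  S ⇒ negate
  Lon: 60 + 13/60 + 11.5/3600 = 60.2198611
  E ⇒ keep positive
Point 2:
  Latitude: 25.9′ = 0.431667°; total 11.4316667
  S ⇒ negate
  Longitude: 54.976′ = 0.916267°; total 3.9162667
  W ⇒ negate
Point 3:
  Lat: 12 + 56/60 + 0.6/3600 = 12.9335000
  N ⇒ keep positive
  Longitude: 0 + 7/60 + 4.3/3600 = 0.1178611
  W → negative
Point 4:
  Lat: 5° + 47/60 + 31/3600 = 5 + 0.783333 + 0.008611 = 5.7919444
  S ⇒ negate
  Lon: 49′ + 59.38″ = 49.98967′; 75 + 49.98967/60 = 75.8331611
  E → positive
Point 5:
  Lat: 54′ + 34″ = 54.56667′; 33 + 54.56667/60 = 33.9094444
  N ⇒ keep positive
  Longitude: 59′ + 11.3″ = 59.18833′; 70 + 59.18833/60 = 70.9864722
  E ⇒ keep positive
Point 6:
  Latitude: split at 2 digits → 21° and 11.03781′; 21 + 11.03781/60 = 21.1839635
  S → negative
  Lon: degrees = first 3 digits = 0, minutes = 21.8785; 0 + 21.8785/60 = 0.3646417
  W → negative

1. -8.735139, 60.219861
2. -11.431667, -3.916267
3. 12.933500, -0.117861
4. -5.791944, 75.833161
5. 33.909444, 70.986472
6. -21.183964, -0.364642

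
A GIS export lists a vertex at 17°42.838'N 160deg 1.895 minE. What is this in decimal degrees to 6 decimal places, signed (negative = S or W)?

Latitude: 42.838′ = 0.713967°; total 17.7139667
N → positive
Lon: 1.895′ = 0.031583°; total 160.0315833
E ⇒ keep positive

17.713967, 160.031583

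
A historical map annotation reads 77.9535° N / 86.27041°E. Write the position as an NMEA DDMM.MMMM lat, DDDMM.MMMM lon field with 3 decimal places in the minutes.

Latitude: 77° + 0.953500 × 60 = 77° 57.21000′
Lon: 86° + 0.270410 × 60 = 86° 16.22460′

7757.210,N / 08616.225,E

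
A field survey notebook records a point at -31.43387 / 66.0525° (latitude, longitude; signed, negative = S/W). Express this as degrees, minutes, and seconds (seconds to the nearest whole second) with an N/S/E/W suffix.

31°26′2″ S, 66°03′9″ E

Latitude is negative → S; |value| = 31.433870
Latitude: 0.433870° → 26.03220′; 0.03220 × 60 = 1.93″
Lon: whole degrees 66; 3.15000′ → 3′ and 9.00″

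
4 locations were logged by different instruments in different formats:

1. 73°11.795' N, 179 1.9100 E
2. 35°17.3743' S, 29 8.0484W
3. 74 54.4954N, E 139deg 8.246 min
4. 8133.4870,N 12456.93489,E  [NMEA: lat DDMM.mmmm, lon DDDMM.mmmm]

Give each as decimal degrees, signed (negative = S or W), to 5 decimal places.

1. 73.19658, 179.03183
2. -35.28957, -29.13414
3. 74.90826, 139.13743
4. 81.55812, 124.94891

Point 1:
  Lat: 11.795′ = 0.196583°; total 73.196583
  N → positive
  λ: 179 + 1.91/60 = 179.031833
  E → positive
Point 2:
  Latitude: 35 + 17.3743/60 = 35.289572
  S ⇒ negate
  Longitude: 8.0484′ = 0.134140°; total 29.134140
  hemisphere W, so the sign is −
Point 3:
  Lat: 54.4954′ = 0.908257°; total 74.908257
  N ⇒ keep positive
  λ: 8.246′ = 0.137433°; total 139.137433
  E ⇒ keep positive
Point 4:
  Latitude: split at 2 digits → 81° and 33.487′; 81 + 33.487/60 = 81.558117
  N ⇒ keep positive
  λ: degrees = first 3 digits = 124, minutes = 56.93489; 124 + 56.93489/60 = 124.948915
  E → positive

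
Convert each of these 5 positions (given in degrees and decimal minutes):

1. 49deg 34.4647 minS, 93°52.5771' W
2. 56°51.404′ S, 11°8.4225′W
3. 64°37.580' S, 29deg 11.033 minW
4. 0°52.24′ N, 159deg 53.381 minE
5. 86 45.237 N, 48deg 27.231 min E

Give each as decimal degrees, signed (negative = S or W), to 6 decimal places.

1. -49.574412, -93.876285
2. -56.856733, -11.140375
3. -64.626333, -29.183883
4. 0.870667, 159.889683
5. 86.753950, 48.453850

Point 1:
  φ: 49 + 34.4647/60 = 49.5744117
  hemisphere S, so the sign is −
  Longitude: 52.5771′ = 0.876285°; total 93.8762850
  W → negative
Point 2:
  φ: 51.404′ = 0.856733°; total 56.8567333
  S → negative
  λ: 11 + 8.4225/60 = 11.1403750
  hemisphere W, so the sign is −
Point 3:
  Lat: 37.58′ = 0.626333°; total 64.6263333
  S ⇒ negate
  λ: 29 + 11.033/60 = 29.1838833
  W → negative
Point 4:
  Latitude: 52.24′ = 0.870667°; total 0.8706667
  N → positive
  λ: 159 + 53.381/60 = 159.8896833
  E ⇒ keep positive
Point 5:
  Latitude: 45.237′ = 0.753950°; total 86.7539500
  N ⇒ keep positive
  Lon: 48 + 27.231/60 = 48.4538500
  E ⇒ keep positive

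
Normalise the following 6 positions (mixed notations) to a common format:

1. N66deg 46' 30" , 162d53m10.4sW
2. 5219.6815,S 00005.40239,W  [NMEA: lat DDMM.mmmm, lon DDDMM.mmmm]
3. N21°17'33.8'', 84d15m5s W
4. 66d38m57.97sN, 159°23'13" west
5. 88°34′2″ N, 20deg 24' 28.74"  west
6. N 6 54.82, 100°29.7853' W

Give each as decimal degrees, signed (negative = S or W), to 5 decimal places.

1. 66.77500, -162.88622
2. -52.32803, -0.09004
3. 21.29272, -84.25139
4. 66.64944, -159.38694
5. 88.56722, -20.40798
6. 6.91367, -100.49642

Point 1:
  Latitude: 66° + 46/60 + 30/3600 = 66 + 0.766667 + 0.008333 = 66.775000
  N ⇒ keep positive
  Longitude: 162° + 53/60 + 10.4/3600 = 162 + 0.883333 + 0.002889 = 162.886222
  W → negative
Point 2:
  Lat: split at 2 digits → 52° and 19.6815′; 52 + 19.6815/60 = 52.328025
  S → negative
  Longitude: split at 3 digits → 000° and 5.40239′; 0 + 5.40239/60 = 0.090040
  hemisphere W, so the sign is −
Point 3:
  Lat: 17′ + 33.8″ = 17.56333′; 21 + 17.56333/60 = 21.292722
  N ⇒ keep positive
  Longitude: 84° + 15/60 + 5/3600 = 84 + 0.250000 + 0.001389 = 84.251389
  W → negative
Point 4:
  Latitude: 66° + 38/60 + 57.97/3600 = 66 + 0.633333 + 0.016103 = 66.649436
  N → positive
  Longitude: 159° + 23/60 + 13/3600 = 159 + 0.383333 + 0.003611 = 159.386944
  W ⇒ negate
Point 5:
  Lat: 88° + 34/60 + 2/3600 = 88 + 0.566667 + 0.000556 = 88.567222
  N → positive
  Lon: 20 + 24/60 + 28.74/3600 = 20.407983
  W → negative
Point 6:
  Lat: 6 + 54.82/60 = 6.913667
  N ⇒ keep positive
  Longitude: 100 + 29.7853/60 = 100.496422
  W ⇒ negate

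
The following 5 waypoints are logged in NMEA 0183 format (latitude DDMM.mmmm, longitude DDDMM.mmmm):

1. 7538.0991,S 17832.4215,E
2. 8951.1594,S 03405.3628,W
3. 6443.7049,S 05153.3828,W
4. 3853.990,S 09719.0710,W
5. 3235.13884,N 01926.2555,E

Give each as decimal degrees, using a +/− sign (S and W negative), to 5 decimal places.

Point 1:
  Latitude: degrees = first 2 digits = 75, minutes = 38.0991; 75 + 38.0991/60 = 75.634985
  S ⇒ negate
  Lon: split at 3 digits → 178° and 32.4215′; 178 + 32.4215/60 = 178.540358
  E → positive
Point 2:
  Lat: split at 2 digits → 89° and 51.1594′; 89 + 51.1594/60 = 89.852657
  S → negative
  Lon: split at 3 digits → 034° and 5.3628′; 34 + 5.3628/60 = 34.089380
  W ⇒ negate
Point 3:
  φ: split at 2 digits → 64° and 43.7049′; 64 + 43.7049/60 = 64.728415
  hemisphere S, so the sign is −
  Lon: split at 3 digits → 051° and 53.3828′; 51 + 53.3828/60 = 51.889713
  W → negative
Point 4:
  Latitude: degrees = first 2 digits = 38, minutes = 53.99; 38 + 53.99/60 = 38.899833
  S → negative
  Longitude: split at 3 digits → 097° and 19.071′; 97 + 19.071/60 = 97.317850
  W → negative
Point 5:
  φ: degrees = first 2 digits = 32, minutes = 35.13884; 32 + 35.13884/60 = 32.585647
  N ⇒ keep positive
  Lon: degrees = first 3 digits = 19, minutes = 26.2555; 19 + 26.2555/60 = 19.437592
  E → positive

1. -75.63499, 178.54036
2. -89.85266, -34.08938
3. -64.72842, -51.88971
4. -38.89983, -97.31785
5. 32.58565, 19.43759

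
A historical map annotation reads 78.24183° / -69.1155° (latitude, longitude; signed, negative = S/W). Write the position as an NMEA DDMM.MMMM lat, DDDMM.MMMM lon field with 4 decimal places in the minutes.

7814.5098,N / 06906.9300,W

φ: fractional part 0.241830 → 14.509800 minutes
Longitude is negative → W; |value| = 69.115500
Longitude: minutes = (69.115500 − 69) × 60 = 6.930000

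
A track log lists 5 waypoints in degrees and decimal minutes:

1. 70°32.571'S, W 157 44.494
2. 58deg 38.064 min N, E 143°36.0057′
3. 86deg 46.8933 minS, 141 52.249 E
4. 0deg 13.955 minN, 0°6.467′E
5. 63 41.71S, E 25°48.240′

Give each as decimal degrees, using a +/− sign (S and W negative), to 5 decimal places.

Point 1:
  φ: 32.571′ = 0.542850°; total 70.542850
  hemisphere S, so the sign is −
  λ: 157 + 44.494/60 = 157.741567
  hemisphere W, so the sign is −
Point 2:
  Latitude: 38.064′ = 0.634400°; total 58.634400
  N ⇒ keep positive
  λ: 143 + 36.0057/60 = 143.600095
  E ⇒ keep positive
Point 3:
  Latitude: 86 + 46.8933/60 = 86.781555
  S ⇒ negate
  λ: 52.249′ = 0.870817°; total 141.870817
  E → positive
Point 4:
  Latitude: 13.955′ = 0.232583°; total 0.232583
  N ⇒ keep positive
  Lon: 0 + 6.467/60 = 0.107783
  E → positive
Point 5:
  Lat: 63 + 41.71/60 = 63.695167
  S ⇒ negate
  λ: 48.24′ = 0.804000°; total 25.804000
  E ⇒ keep positive

1. -70.54285, -157.74157
2. 58.63440, 143.60010
3. -86.78156, 141.87082
4. 0.23258, 0.10778
5. -63.69517, 25.80400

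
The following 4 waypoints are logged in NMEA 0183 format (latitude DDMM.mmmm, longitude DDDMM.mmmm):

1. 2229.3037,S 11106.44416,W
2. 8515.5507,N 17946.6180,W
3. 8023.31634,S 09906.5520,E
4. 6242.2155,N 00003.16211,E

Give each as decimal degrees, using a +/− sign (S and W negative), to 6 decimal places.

Point 1:
  Lat: degrees = first 2 digits = 22, minutes = 29.3037; 22 + 29.3037/60 = 22.4883950
  S ⇒ negate
  Lon: degrees = first 3 digits = 111, minutes = 6.44416; 111 + 6.44416/60 = 111.1074027
  hemisphere W, so the sign is −
Point 2:
  φ: degrees = first 2 digits = 85, minutes = 15.5507; 85 + 15.5507/60 = 85.2591783
  N → positive
  Lon: split at 3 digits → 179° and 46.618′; 179 + 46.618/60 = 179.7769667
  W ⇒ negate
Point 3:
  φ: split at 2 digits → 80° and 23.31634′; 80 + 23.31634/60 = 80.3886057
  hemisphere S, so the sign is −
  Lon: split at 3 digits → 099° and 6.552′; 99 + 6.552/60 = 99.1092000
  E → positive
Point 4:
  Lat: split at 2 digits → 62° and 42.2155′; 62 + 42.2155/60 = 62.7035917
  N ⇒ keep positive
  Longitude: split at 3 digits → 000° and 3.16211′; 0 + 3.16211/60 = 0.0527018
  E → positive

1. -22.488395, -111.107403
2. 85.259178, -179.776967
3. -80.388606, 99.109200
4. 62.703592, 0.052702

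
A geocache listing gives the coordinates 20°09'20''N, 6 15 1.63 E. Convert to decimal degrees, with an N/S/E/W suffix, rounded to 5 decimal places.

Lat: 9′ + 20″ = 9.33333′; 20 + 9.33333/60 = 20.155556
Longitude: 6 + 15/60 + 1.63/3600 = 6.250453

20.15556° N, 6.25045° E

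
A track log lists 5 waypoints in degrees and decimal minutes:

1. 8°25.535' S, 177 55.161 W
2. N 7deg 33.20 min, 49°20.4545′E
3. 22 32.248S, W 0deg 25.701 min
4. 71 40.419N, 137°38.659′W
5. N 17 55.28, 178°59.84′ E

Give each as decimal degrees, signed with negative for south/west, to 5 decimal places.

1. -8.42558, -177.91935
2. 7.55333, 49.34091
3. -22.53747, -0.42835
4. 71.67365, -137.64432
5. 17.92133, 178.99733

Point 1:
  Lat: 25.535′ = 0.425583°; total 8.425583
  S ⇒ negate
  λ: 55.161′ = 0.919350°; total 177.919350
  W → negative
Point 2:
  Lat: 7 + 33.2/60 = 7.553333
  N ⇒ keep positive
  λ: 49 + 20.4545/60 = 49.340908
  E ⇒ keep positive
Point 3:
  φ: 32.248′ = 0.537467°; total 22.537467
  S ⇒ negate
  λ: 0 + 25.701/60 = 0.428350
  hemisphere W, so the sign is −
Point 4:
  φ: 71 + 40.419/60 = 71.673650
  N → positive
  Lon: 38.659′ = 0.644317°; total 137.644317
  W → negative
Point 5:
  φ: 55.28′ = 0.921333°; total 17.921333
  N ⇒ keep positive
  Longitude: 178 + 59.84/60 = 178.997333
  E ⇒ keep positive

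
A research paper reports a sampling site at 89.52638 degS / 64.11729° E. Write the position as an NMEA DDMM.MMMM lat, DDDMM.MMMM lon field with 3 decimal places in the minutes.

Lat: minutes = (89.526380 − 89) × 60 = 31.58280
Lon: 64° + 0.117290 × 60 = 64° 7.03740′

8931.583,S / 06407.037,E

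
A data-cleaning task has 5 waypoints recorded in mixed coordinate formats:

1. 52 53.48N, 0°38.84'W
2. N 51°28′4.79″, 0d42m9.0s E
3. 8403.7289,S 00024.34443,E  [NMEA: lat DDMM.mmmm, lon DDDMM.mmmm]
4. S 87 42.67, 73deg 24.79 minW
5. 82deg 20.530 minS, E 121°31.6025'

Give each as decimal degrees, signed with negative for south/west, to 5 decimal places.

1. 52.89133, -0.64733
2. 51.46800, 0.70250
3. -84.06215, 0.40574
4. -87.71117, -73.41317
5. -82.34217, 121.52671

Point 1:
  Lat: 52 + 53.48/60 = 52.891333
  N → positive
  Longitude: 0 + 38.84/60 = 0.647333
  W → negative
Point 2:
  φ: 51 + 28/60 + 4.79/3600 = 51.467997
  N → positive
  λ: 0° + 42/60 + 9/3600 = 0 + 0.700000 + 0.002500 = 0.702500
  E → positive
Point 3:
  Lat: degrees = first 2 digits = 84, minutes = 3.7289; 84 + 3.7289/60 = 84.062148
  hemisphere S, so the sign is −
  Longitude: degrees = first 3 digits = 0, minutes = 24.34443; 0 + 24.34443/60 = 0.405741
  E → positive
Point 4:
  φ: 42.67′ = 0.711167°; total 87.711167
  hemisphere S, so the sign is −
  λ: 73 + 24.79/60 = 73.413167
  W ⇒ negate
Point 5:
  φ: 82 + 20.53/60 = 82.342167
  S → negative
  Lon: 121 + 31.6025/60 = 121.526708
  E ⇒ keep positive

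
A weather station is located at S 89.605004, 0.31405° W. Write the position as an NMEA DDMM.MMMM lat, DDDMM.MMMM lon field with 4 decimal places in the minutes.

8936.3002,S / 00018.8430,W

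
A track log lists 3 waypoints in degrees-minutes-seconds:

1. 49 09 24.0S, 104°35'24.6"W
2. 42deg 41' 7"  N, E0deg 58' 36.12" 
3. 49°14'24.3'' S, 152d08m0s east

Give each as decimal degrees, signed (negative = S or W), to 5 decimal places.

1. -49.15667, -104.59017
2. 42.68528, 0.97670
3. -49.24008, 152.13333

Point 1:
  φ: 49 + 9/60 + 24/3600 = 49.156667
  S → negative
  Lon: 104 + 35/60 + 24.6/3600 = 104.590167
  W ⇒ negate
Point 2:
  Latitude: 42° + 41/60 + 7/3600 = 42 + 0.683333 + 0.001944 = 42.685278
  N → positive
  λ: 58′ + 36.12″ = 58.60200′; 0 + 58.60200/60 = 0.976700
  E ⇒ keep positive
Point 3:
  Lat: 14′ + 24.3″ = 14.40500′; 49 + 14.40500/60 = 49.240083
  S → negative
  Longitude: 152 + 8/60 + 0/3600 = 152.133333
  E → positive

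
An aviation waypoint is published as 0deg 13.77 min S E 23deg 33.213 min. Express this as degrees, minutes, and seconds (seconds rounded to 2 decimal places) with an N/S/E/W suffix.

Lat: 13.77000′ → 13′ and 0.77000 × 60 = 46.2000″
Longitude: 33.21300′ → 33′ and 0.21300 × 60 = 12.7800″

0°13′46.20″ S, 23°33′12.78″ E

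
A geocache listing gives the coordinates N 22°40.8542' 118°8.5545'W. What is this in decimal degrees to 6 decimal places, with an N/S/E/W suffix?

φ: 22 + 40.8542/60 = 22.6809033
Lon: 118 + 8.5545/60 = 118.1425750

22.680903° N, 118.142575° W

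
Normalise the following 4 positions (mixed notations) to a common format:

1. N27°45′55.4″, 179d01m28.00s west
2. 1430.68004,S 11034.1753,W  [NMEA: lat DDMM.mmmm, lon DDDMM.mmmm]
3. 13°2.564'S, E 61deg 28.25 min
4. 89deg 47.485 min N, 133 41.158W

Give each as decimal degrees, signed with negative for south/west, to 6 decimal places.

Point 1:
  Lat: 45′ + 55.4″ = 45.92333′; 27 + 45.92333/60 = 27.7653889
  N ⇒ keep positive
  Longitude: 179 + 1/60 + 28/3600 = 179.0244444
  hemisphere W, so the sign is −
Point 2:
  Lat: split at 2 digits → 14° and 30.68004′; 14 + 30.68004/60 = 14.5113340
  S ⇒ negate
  Longitude: degrees = first 3 digits = 110, minutes = 34.1753; 110 + 34.1753/60 = 110.5695883
  W → negative
Point 3:
  Lat: 13 + 2.564/60 = 13.0427333
  hemisphere S, so the sign is −
  λ: 28.25′ = 0.470833°; total 61.4708333
  E → positive
Point 4:
  Lat: 47.485′ = 0.791417°; total 89.7914167
  N ⇒ keep positive
  Longitude: 41.158′ = 0.685967°; total 133.6859667
  W → negative

1. 27.765389, -179.024444
2. -14.511334, -110.569588
3. -13.042733, 61.470833
4. 89.791417, -133.685967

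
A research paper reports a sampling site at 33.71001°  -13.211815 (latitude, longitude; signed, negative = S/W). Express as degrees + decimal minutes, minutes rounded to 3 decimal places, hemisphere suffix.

33° 42.601′ N, 13° 12.709′ W

Lat: minutes = (33.710010 − 33) × 60 = 42.60060
Longitude is negative → W; |value| = 13.211815
Longitude: 13° + 0.211815 × 60 = 13° 12.70890′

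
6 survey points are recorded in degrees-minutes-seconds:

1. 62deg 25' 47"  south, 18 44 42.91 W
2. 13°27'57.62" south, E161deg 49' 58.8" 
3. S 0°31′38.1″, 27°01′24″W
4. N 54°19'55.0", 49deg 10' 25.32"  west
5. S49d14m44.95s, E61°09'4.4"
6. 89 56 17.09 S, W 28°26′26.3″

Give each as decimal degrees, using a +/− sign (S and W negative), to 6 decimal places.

1. -62.429722, -18.745253
2. -13.466006, 161.833000
3. -0.527250, -27.023333
4. 54.331944, -49.173700
5. -49.245819, 61.151222
6. -89.938081, -28.440639

Point 1:
  Latitude: 62 + 25/60 + 47/3600 = 62.4297222
  hemisphere S, so the sign is −
  λ: 18° + 44/60 + 42.91/3600 = 18 + 0.733333 + 0.011919 = 18.7452528
  hemisphere W, so the sign is −
Point 2:
  Latitude: 27′ + 57.62″ = 27.96033′; 13 + 27.96033/60 = 13.4660056
  S ⇒ negate
  Longitude: 161 + 49/60 + 58.8/3600 = 161.8330000
  E → positive
Point 3:
  Lat: 31′ + 38.1″ = 31.63500′; 0 + 31.63500/60 = 0.5272500
  S ⇒ negate
  Longitude: 27 + 1/60 + 24/3600 = 27.0233333
  W → negative
Point 4:
  Lat: 54 + 19/60 + 55/3600 = 54.3319444
  N → positive
  λ: 49° + 10/60 + 25.32/3600 = 49 + 0.166667 + 0.007033 = 49.1737000
  W ⇒ negate
Point 5:
  Latitude: 49 + 14/60 + 44.95/3600 = 49.2458194
  S → negative
  Lon: 61° + 9/60 + 4.4/3600 = 61 + 0.150000 + 0.001222 = 61.1512222
  E → positive
Point 6:
  Latitude: 89 + 56/60 + 17.09/3600 = 89.9380806
  S → negative
  λ: 28° + 26/60 + 26.3/3600 = 28 + 0.433333 + 0.007306 = 28.4406389
  W ⇒ negate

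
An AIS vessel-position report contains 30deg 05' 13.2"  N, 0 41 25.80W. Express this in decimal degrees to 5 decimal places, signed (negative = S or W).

30.08700, -0.69050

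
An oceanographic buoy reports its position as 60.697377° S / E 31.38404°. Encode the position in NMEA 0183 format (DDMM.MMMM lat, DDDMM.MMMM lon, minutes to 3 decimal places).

6041.843,S / 03123.042,E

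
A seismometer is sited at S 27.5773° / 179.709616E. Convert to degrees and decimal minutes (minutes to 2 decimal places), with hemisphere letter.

27° 34.64′ S, 179° 42.58′ E

φ: minutes = (27.577300 − 27) × 60 = 34.6380
Lon: 179° + 0.709616 × 60 = 179° 42.5770′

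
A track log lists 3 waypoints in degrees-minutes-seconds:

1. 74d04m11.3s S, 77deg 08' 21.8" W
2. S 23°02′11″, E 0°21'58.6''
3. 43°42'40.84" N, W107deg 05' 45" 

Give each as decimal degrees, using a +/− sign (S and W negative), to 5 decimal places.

Point 1:
  Latitude: 74 + 4/60 + 11.3/3600 = 74.069806
  S → negative
  Longitude: 8′ + 21.8″ = 8.36333′; 77 + 8.36333/60 = 77.139389
  hemisphere W, so the sign is −
Point 2:
  Lat: 23° + 2/60 + 11/3600 = 23 + 0.033333 + 0.003056 = 23.036389
  S → negative
  Lon: 0° + 21/60 + 58.6/3600 = 0 + 0.350000 + 0.016278 = 0.366278
  E ⇒ keep positive
Point 3:
  Latitude: 42′ + 40.84″ = 42.68067′; 43 + 42.68067/60 = 43.711344
  N ⇒ keep positive
  Longitude: 5′ + 45″ = 5.75000′; 107 + 5.75000/60 = 107.095833
  W → negative

1. -74.06981, -77.13939
2. -23.03639, 0.36628
3. 43.71134, -107.09583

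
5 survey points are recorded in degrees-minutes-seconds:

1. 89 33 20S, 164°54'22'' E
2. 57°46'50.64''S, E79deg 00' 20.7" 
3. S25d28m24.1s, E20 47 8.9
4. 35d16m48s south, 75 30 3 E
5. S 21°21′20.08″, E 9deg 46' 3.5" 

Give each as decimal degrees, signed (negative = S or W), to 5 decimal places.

Point 1:
  Lat: 33′ + 20″ = 33.33333′; 89 + 33.33333/60 = 89.555556
  hemisphere S, so the sign is −
  Longitude: 164 + 54/60 + 22/3600 = 164.906111
  E ⇒ keep positive
Point 2:
  Lat: 57° + 46/60 + 50.64/3600 = 57 + 0.766667 + 0.014067 = 57.780733
  S ⇒ negate
  Lon: 79 + 0/60 + 20.7/3600 = 79.005750
  E → positive
Point 3:
  φ: 28′ + 24.1″ = 28.40167′; 25 + 28.40167/60 = 25.473361
  S ⇒ negate
  λ: 20 + 47/60 + 8.9/3600 = 20.785806
  E ⇒ keep positive
Point 4:
  Latitude: 35 + 16/60 + 48/3600 = 35.280000
  S → negative
  λ: 30′ + 3″ = 30.05000′; 75 + 30.05000/60 = 75.500833
  E ⇒ keep positive
Point 5:
  φ: 21′ + 20.08″ = 21.33467′; 21 + 21.33467/60 = 21.355578
  S ⇒ negate
  Lon: 9 + 46/60 + 3.5/3600 = 9.767639
  E → positive

1. -89.55556, 164.90611
2. -57.78073, 79.00575
3. -25.47336, 20.78581
4. -35.28000, 75.50083
5. -21.35558, 9.76764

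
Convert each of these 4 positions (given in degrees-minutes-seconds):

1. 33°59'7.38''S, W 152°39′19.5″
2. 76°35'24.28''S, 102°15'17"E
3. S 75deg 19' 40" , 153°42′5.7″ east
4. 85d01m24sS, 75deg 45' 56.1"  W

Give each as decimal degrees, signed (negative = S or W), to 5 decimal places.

1. -33.98538, -152.65542
2. -76.59008, 102.25472
3. -75.32778, 153.70158
4. -85.02333, -75.76558

Point 1:
  Latitude: 33 + 59/60 + 7.38/3600 = 33.985383
  S ⇒ negate
  Longitude: 152° + 39/60 + 19.5/3600 = 152 + 0.650000 + 0.005417 = 152.655417
  W ⇒ negate
Point 2:
  Lat: 76° + 35/60 + 24.28/3600 = 76 + 0.583333 + 0.006744 = 76.590078
  S → negative
  Lon: 102° + 15/60 + 17/3600 = 102 + 0.250000 + 0.004722 = 102.254722
  E → positive
Point 3:
  Lat: 19′ + 40″ = 19.66667′; 75 + 19.66667/60 = 75.327778
  S ⇒ negate
  Longitude: 153 + 42/60 + 5.7/3600 = 153.701583
  E ⇒ keep positive
Point 4:
  Latitude: 1′ + 24″ = 1.40000′; 85 + 1.40000/60 = 85.023333
  S ⇒ negate
  Longitude: 45′ + 56.1″ = 45.93500′; 75 + 45.93500/60 = 75.765583
  hemisphere W, so the sign is −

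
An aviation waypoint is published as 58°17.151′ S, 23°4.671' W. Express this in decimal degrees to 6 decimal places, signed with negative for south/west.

Latitude: 58 + 17.151/60 = 58.2858500
S → negative
λ: 23 + 4.671/60 = 23.0778500
W ⇒ negate

-58.285850, -23.077850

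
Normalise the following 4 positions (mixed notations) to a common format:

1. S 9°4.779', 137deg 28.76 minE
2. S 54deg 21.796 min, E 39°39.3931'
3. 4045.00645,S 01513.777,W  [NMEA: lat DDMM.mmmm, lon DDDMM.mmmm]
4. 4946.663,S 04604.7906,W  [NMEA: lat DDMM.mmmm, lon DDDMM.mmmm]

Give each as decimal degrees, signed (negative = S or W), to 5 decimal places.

Point 1:
  Lat: 9 + 4.779/60 = 9.079650
  hemisphere S, so the sign is −
  Longitude: 137 + 28.76/60 = 137.479333
  E ⇒ keep positive
Point 2:
  φ: 21.796′ = 0.363267°; total 54.363267
  hemisphere S, so the sign is −
  Lon: 39.3931′ = 0.656552°; total 39.656552
  E → positive
Point 3:
  Latitude: split at 2 digits → 40° and 45.00645′; 40 + 45.00645/60 = 40.750108
  S → negative
  Lon: split at 3 digits → 015° and 13.777′; 15 + 13.777/60 = 15.229617
  hemisphere W, so the sign is −
Point 4:
  Lat: degrees = first 2 digits = 49, minutes = 46.663; 49 + 46.663/60 = 49.777717
  S ⇒ negate
  Lon: degrees = first 3 digits = 46, minutes = 4.7906; 46 + 4.7906/60 = 46.079843
  W → negative

1. -9.07965, 137.47933
2. -54.36327, 39.65655
3. -40.75011, -15.22962
4. -49.77772, -46.07984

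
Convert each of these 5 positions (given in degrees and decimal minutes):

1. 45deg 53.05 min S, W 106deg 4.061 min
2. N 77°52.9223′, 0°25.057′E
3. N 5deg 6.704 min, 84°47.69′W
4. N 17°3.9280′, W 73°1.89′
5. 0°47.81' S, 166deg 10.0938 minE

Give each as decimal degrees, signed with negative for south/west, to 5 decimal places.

1. -45.88417, -106.06768
2. 77.88204, 0.41762
3. 5.11173, -84.79483
4. 17.06547, -73.03150
5. -0.79683, 166.16823

Point 1:
  Latitude: 53.05′ = 0.884167°; total 45.884167
  S → negative
  Longitude: 106 + 4.061/60 = 106.067683
  W → negative
Point 2:
  φ: 52.9223′ = 0.882038°; total 77.882038
  N ⇒ keep positive
  Longitude: 0 + 25.057/60 = 0.417617
  E → positive
Point 3:
  Lat: 5 + 6.704/60 = 5.111733
  N → positive
  λ: 84 + 47.69/60 = 84.794833
  W ⇒ negate
Point 4:
  Latitude: 3.928′ = 0.065467°; total 17.065467
  N → positive
  Longitude: 73 + 1.89/60 = 73.031500
  W ⇒ negate
Point 5:
  Lat: 47.81′ = 0.796833°; total 0.796833
  hemisphere S, so the sign is −
  λ: 166 + 10.0938/60 = 166.168230
  E ⇒ keep positive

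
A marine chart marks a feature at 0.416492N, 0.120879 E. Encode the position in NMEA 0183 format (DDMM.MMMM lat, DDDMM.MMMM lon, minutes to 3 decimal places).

φ: minutes = (0.416492 − 0) × 60 = 24.98952
Longitude: minutes = (0.120879 − 0) × 60 = 7.25274

0024.990,N / 00007.253,E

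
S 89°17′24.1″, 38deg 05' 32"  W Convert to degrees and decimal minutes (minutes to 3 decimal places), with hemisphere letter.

89° 17.402′ S, 38° 5.533′ W

Lat: seconds/60 = 0.40167; minutes = 17 + 0.40167 = 17.40167
Longitude: seconds/60 = 0.53333; minutes = 5 + 0.53333 = 5.53333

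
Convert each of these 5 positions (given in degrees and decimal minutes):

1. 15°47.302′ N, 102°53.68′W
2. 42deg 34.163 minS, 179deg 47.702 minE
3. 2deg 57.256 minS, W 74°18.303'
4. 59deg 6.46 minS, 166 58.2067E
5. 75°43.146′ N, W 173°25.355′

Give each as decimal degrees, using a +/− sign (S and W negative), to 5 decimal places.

Point 1:
  Lat: 15 + 47.302/60 = 15.788367
  N → positive
  λ: 102 + 53.68/60 = 102.894667
  W ⇒ negate
Point 2:
  Latitude: 34.163′ = 0.569383°; total 42.569383
  S → negative
  λ: 179 + 47.702/60 = 179.795033
  E ⇒ keep positive
Point 3:
  φ: 2 + 57.256/60 = 2.954267
  hemisphere S, so the sign is −
  Longitude: 18.303′ = 0.305050°; total 74.305050
  W ⇒ negate
Point 4:
  φ: 6.46′ = 0.107667°; total 59.107667
  S → negative
  Longitude: 166 + 58.2067/60 = 166.970112
  E ⇒ keep positive
Point 5:
  Latitude: 75 + 43.146/60 = 75.719100
  N → positive
  Lon: 25.355′ = 0.422583°; total 173.422583
  W ⇒ negate

1. 15.78837, -102.89467
2. -42.56938, 179.79503
3. -2.95427, -74.30505
4. -59.10767, 166.97011
5. 75.71910, -173.42258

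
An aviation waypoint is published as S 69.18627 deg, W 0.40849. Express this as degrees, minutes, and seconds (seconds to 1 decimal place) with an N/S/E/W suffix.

Latitude: whole degrees 69; 11.17620′ → 11′ and 10.572″
Lon: 0.408490° → 24.50940′; 0.50940 × 60 = 30.564″

69°11′10.6″ S, 0°24′30.6″ W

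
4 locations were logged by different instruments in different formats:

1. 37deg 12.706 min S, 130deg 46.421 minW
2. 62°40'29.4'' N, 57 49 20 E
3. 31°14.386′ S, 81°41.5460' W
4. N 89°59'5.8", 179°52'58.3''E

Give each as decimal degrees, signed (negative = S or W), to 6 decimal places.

1. -37.211767, -130.773683
2. 62.674833, 57.822222
3. -31.239767, -81.692433
4. 89.984944, 179.882861

Point 1:
  Lat: 37 + 12.706/60 = 37.2117667
  S ⇒ negate
  Longitude: 46.421′ = 0.773683°; total 130.7736833
  W ⇒ negate
Point 2:
  Latitude: 40′ + 29.4″ = 40.49000′; 62 + 40.49000/60 = 62.6748333
  N → positive
  Longitude: 57 + 49/60 + 20/3600 = 57.8222222
  E ⇒ keep positive
Point 3:
  Latitude: 31 + 14.386/60 = 31.2397667
  hemisphere S, so the sign is −
  Lon: 81 + 41.546/60 = 81.6924333
  W → negative
Point 4:
  Lat: 89 + 59/60 + 5.8/3600 = 89.9849444
  N ⇒ keep positive
  Longitude: 179 + 52/60 + 58.3/3600 = 179.8828611
  E ⇒ keep positive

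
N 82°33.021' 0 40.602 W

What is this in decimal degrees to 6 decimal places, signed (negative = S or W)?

82.550350, -0.676700

Lat: 82 + 33.021/60 = 82.5503500
N ⇒ keep positive
Lon: 0 + 40.602/60 = 0.6767000
W → negative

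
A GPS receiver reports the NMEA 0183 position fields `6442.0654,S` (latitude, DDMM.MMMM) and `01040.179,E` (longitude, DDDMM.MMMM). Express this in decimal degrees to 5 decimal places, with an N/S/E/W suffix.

64.70109° S, 10.66965° E

Latitude: degrees = first 2 digits = 64, minutes = 42.0654; 64 + 42.0654/60 = 64.701090
Lon: split at 3 digits → 010° and 40.179′; 10 + 40.179/60 = 10.669650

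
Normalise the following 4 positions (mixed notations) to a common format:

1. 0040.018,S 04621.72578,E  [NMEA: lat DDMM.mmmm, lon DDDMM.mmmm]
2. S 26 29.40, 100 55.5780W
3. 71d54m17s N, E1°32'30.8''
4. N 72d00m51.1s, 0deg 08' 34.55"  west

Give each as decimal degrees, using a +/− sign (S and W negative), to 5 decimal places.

1. -0.66697, 46.36210
2. -26.49000, -100.92630
3. 71.90472, 1.54189
4. 72.01419, -0.14293

Point 1:
  φ: split at 2 digits → 00° and 40.018′; 0 + 40.018/60 = 0.666967
  hemisphere S, so the sign is −
  Longitude: split at 3 digits → 046° and 21.72578′; 46 + 21.72578/60 = 46.362096
  E ⇒ keep positive
Point 2:
  Lat: 29.4′ = 0.490000°; total 26.490000
  S → negative
  λ: 55.578′ = 0.926300°; total 100.926300
  hemisphere W, so the sign is −
Point 3:
  Latitude: 71 + 54/60 + 17/3600 = 71.904722
  N → positive
  Lon: 1° + 32/60 + 30.8/3600 = 1 + 0.533333 + 0.008556 = 1.541889
  E → positive
Point 4:
  φ: 72° + 0/60 + 51.1/3600 = 72 + 0.000000 + 0.014194 = 72.014194
  N → positive
  Lon: 0° + 8/60 + 34.55/3600 = 0 + 0.133333 + 0.009597 = 0.142931
  W → negative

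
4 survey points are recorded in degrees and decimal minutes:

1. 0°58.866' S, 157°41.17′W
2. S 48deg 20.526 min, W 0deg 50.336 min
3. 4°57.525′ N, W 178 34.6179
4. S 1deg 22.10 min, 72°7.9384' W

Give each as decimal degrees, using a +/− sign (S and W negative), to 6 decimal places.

Point 1:
  Latitude: 58.866′ = 0.981100°; total 0.9811000
  S → negative
  λ: 157 + 41.17/60 = 157.6861667
  hemisphere W, so the sign is −
Point 2:
  Lat: 20.526′ = 0.342100°; total 48.3421000
  S → negative
  Longitude: 0 + 50.336/60 = 0.8389333
  W ⇒ negate
Point 3:
  Latitude: 4 + 57.525/60 = 4.9587500
  N ⇒ keep positive
  λ: 178 + 34.6179/60 = 178.5769650
  W → negative
Point 4:
  Lat: 22.1′ = 0.368333°; total 1.3683333
  S ⇒ negate
  Lon: 7.9384′ = 0.132307°; total 72.1323067
  W → negative

1. -0.981100, -157.686167
2. -48.342100, -0.838933
3. 4.958750, -178.576965
4. -1.368333, -72.132307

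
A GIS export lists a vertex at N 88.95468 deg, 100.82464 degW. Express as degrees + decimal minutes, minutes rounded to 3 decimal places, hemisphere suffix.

φ: fractional part 0.954680 → 57.28080 minutes
Longitude: 100° + 0.824640 × 60 = 100° 49.47840′

88° 57.281′ N, 100° 49.478′ W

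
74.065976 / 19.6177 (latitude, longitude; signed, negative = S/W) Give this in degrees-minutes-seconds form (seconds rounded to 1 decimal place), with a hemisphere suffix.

74°03′57.5″ N, 19°37′3.7″ E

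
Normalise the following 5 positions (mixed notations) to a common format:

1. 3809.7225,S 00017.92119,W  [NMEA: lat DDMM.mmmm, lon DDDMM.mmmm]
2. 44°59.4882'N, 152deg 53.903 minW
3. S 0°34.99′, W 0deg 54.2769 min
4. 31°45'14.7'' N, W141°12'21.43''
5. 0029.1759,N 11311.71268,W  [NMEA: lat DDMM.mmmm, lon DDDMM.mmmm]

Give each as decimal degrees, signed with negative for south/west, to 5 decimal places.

Point 1:
  Latitude: degrees = first 2 digits = 38, minutes = 9.7225; 38 + 9.7225/60 = 38.162042
  S ⇒ negate
  λ: split at 3 digits → 000° and 17.92119′; 0 + 17.92119/60 = 0.298687
  W → negative
Point 2:
  φ: 44 + 59.4882/60 = 44.991470
  N ⇒ keep positive
  λ: 53.903′ = 0.898383°; total 152.898383
  W ⇒ negate
Point 3:
  Latitude: 0 + 34.99/60 = 0.583167
  S ⇒ negate
  Lon: 54.2769′ = 0.904615°; total 0.904615
  W → negative
Point 4:
  φ: 31 + 45/60 + 14.7/3600 = 31.754083
  N → positive
  λ: 141° + 12/60 + 21.43/3600 = 141 + 0.200000 + 0.005953 = 141.205953
  W → negative
Point 5:
  φ: degrees = first 2 digits = 0, minutes = 29.1759; 0 + 29.1759/60 = 0.486265
  N → positive
  Lon: degrees = first 3 digits = 113, minutes = 11.71268; 113 + 11.71268/60 = 113.195211
  W → negative

1. -38.16204, -0.29869
2. 44.99147, -152.89838
3. -0.58317, -0.90462
4. 31.75408, -141.20595
5. 0.48627, -113.19521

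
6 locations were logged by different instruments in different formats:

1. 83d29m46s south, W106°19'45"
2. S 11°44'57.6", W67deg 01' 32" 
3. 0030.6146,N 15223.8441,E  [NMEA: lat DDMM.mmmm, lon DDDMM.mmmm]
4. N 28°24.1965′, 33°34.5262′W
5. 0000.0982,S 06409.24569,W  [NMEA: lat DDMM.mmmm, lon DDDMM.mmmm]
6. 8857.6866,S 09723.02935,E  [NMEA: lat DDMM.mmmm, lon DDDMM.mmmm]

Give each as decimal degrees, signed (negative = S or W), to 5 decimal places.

1. -83.49611, -106.32917
2. -11.74933, -67.02556
3. 0.51024, 152.39740
4. 28.40328, -33.57544
5. -0.00164, -64.15409
6. -88.96144, 97.38382

Point 1:
  Lat: 29′ + 46″ = 29.76667′; 83 + 29.76667/60 = 83.496111
  S → negative
  Longitude: 106 + 19/60 + 45/3600 = 106.329167
  W ⇒ negate
Point 2:
  φ: 11 + 44/60 + 57.6/3600 = 11.749333
  S ⇒ negate
  Longitude: 67° + 1/60 + 32/3600 = 67 + 0.016667 + 0.008889 = 67.025556
  W ⇒ negate
Point 3:
  φ: degrees = first 2 digits = 0, minutes = 30.6146; 0 + 30.6146/60 = 0.510243
  N ⇒ keep positive
  Longitude: degrees = first 3 digits = 152, minutes = 23.8441; 152 + 23.8441/60 = 152.397402
  E ⇒ keep positive
Point 4:
  φ: 28 + 24.1965/60 = 28.403275
  N → positive
  Lon: 33 + 34.5262/60 = 33.575437
  hemisphere W, so the sign is −
Point 5:
  φ: split at 2 digits → 00° and 0.0982′; 0 + 0.0982/60 = 0.001637
  hemisphere S, so the sign is −
  Lon: degrees = first 3 digits = 64, minutes = 9.24569; 64 + 9.24569/60 = 64.154095
  W → negative
Point 6:
  φ: split at 2 digits → 88° and 57.6866′; 88 + 57.6866/60 = 88.961443
  S → negative
  Longitude: split at 3 digits → 097° and 23.02935′; 97 + 23.02935/60 = 97.383823
  E → positive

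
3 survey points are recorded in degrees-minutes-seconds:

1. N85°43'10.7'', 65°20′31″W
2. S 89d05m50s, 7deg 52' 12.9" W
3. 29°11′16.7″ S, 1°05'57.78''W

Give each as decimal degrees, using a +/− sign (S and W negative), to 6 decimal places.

1. 85.719639, -65.341944
2. -89.097222, -7.870250
3. -29.187972, -1.099383

Point 1:
  Lat: 85 + 43/60 + 10.7/3600 = 85.7196389
  N → positive
  Lon: 65 + 20/60 + 31/3600 = 65.3419444
  hemisphere W, so the sign is −
Point 2:
  φ: 89 + 5/60 + 50/3600 = 89.0972222
  S ⇒ negate
  λ: 7 + 52/60 + 12.9/3600 = 7.8702500
  hemisphere W, so the sign is −
Point 3:
  Latitude: 29 + 11/60 + 16.7/3600 = 29.1879722
  S → negative
  λ: 5′ + 57.78″ = 5.96300′; 1 + 5.96300/60 = 1.0993833
  hemisphere W, so the sign is −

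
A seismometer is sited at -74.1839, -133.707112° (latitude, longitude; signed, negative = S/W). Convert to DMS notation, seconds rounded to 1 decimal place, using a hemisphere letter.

74°11′2.0″ S, 133°42′25.6″ W

Latitude is negative → S; |value| = 74.183900
Latitude: 0.183900° → 11.03400′; 0.03400 × 60 = 2.040″
Longitude is negative → W; |value| = 133.707112
Longitude: 0.707112 × 60 = 42.42672′ → 42′, remainder × 60 = 25.603″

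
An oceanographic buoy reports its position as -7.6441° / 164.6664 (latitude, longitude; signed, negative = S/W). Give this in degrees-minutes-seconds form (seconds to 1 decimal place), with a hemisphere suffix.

7°38′38.8″ S, 164°39′59.0″ E

Latitude is negative → S; |value| = 7.644100
Latitude: 0.644100° → 38.64600′; 0.64600 × 60 = 38.760″
Longitude: whole degrees 164; 39.98400′ → 39′ and 59.040″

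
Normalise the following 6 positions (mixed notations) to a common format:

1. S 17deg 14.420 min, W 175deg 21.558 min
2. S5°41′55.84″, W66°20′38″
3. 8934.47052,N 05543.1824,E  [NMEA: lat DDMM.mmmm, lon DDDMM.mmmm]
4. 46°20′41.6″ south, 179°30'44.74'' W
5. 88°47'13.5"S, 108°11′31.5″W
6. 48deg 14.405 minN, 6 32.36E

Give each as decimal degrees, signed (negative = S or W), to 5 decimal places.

Point 1:
  Latitude: 17 + 14.42/60 = 17.240333
  S ⇒ negate
  Lon: 175 + 21.558/60 = 175.359300
  W ⇒ negate
Point 2:
  φ: 5° + 41/60 + 55.84/3600 = 5 + 0.683333 + 0.015511 = 5.698844
  hemisphere S, so the sign is −
  Longitude: 66 + 20/60 + 38/3600 = 66.343889
  W ⇒ negate
Point 3:
  Lat: degrees = first 2 digits = 89, minutes = 34.47052; 89 + 34.47052/60 = 89.574509
  N → positive
  Longitude: degrees = first 3 digits = 55, minutes = 43.1824; 55 + 43.1824/60 = 55.719707
  E → positive
Point 4:
  Lat: 46° + 20/60 + 41.6/3600 = 46 + 0.333333 + 0.011556 = 46.344889
  S ⇒ negate
  λ: 179° + 30/60 + 44.74/3600 = 179 + 0.500000 + 0.012428 = 179.512428
  hemisphere W, so the sign is −
Point 5:
  Latitude: 88 + 47/60 + 13.5/3600 = 88.787083
  S → negative
  λ: 11′ + 31.5″ = 11.52500′; 108 + 11.52500/60 = 108.192083
  W → negative
Point 6:
  Latitude: 48 + 14.405/60 = 48.240083
  N ⇒ keep positive
  Longitude: 6 + 32.36/60 = 6.539333
  E ⇒ keep positive

1. -17.24033, -175.35930
2. -5.69884, -66.34389
3. 89.57451, 55.71971
4. -46.34489, -179.51243
5. -88.78708, -108.19208
6. 48.24008, 6.53933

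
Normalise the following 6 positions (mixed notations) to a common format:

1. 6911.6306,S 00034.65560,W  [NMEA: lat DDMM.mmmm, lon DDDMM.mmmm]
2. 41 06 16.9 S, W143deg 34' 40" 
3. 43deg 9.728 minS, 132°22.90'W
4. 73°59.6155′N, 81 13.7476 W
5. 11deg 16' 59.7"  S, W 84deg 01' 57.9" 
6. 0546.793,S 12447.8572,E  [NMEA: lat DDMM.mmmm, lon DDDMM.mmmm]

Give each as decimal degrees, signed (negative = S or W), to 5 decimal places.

1. -69.19384, -0.57759
2. -41.10469, -143.57778
3. -43.16213, -132.38167
4. 73.99359, -81.22913
5. -11.28325, -84.03275
6. -5.77988, 124.79762

Point 1:
  Latitude: degrees = first 2 digits = 69, minutes = 11.6306; 69 + 11.6306/60 = 69.193843
  S → negative
  λ: split at 3 digits → 000° and 34.6556′; 0 + 34.6556/60 = 0.577593
  W → negative
Point 2:
  Lat: 6′ + 16.9″ = 6.28167′; 41 + 6.28167/60 = 41.104694
  hemisphere S, so the sign is −
  λ: 34′ + 40″ = 34.66667′; 143 + 34.66667/60 = 143.577778
  W → negative
Point 3:
  φ: 9.728′ = 0.162133°; total 43.162133
  S → negative
  λ: 22.9′ = 0.381667°; total 132.381667
  W ⇒ negate
Point 4:
  Latitude: 73 + 59.6155/60 = 73.993592
  N → positive
  Lon: 81 + 13.7476/60 = 81.229127
  W → negative
Point 5:
  φ: 11° + 16/60 + 59.7/3600 = 11 + 0.266667 + 0.016583 = 11.283250
  S ⇒ negate
  Longitude: 84 + 1/60 + 57.9/3600 = 84.032750
  hemisphere W, so the sign is −
Point 6:
  Lat: split at 2 digits → 05° and 46.793′; 5 + 46.793/60 = 5.779883
  S ⇒ negate
  λ: split at 3 digits → 124° and 47.8572′; 124 + 47.8572/60 = 124.797620
  E → positive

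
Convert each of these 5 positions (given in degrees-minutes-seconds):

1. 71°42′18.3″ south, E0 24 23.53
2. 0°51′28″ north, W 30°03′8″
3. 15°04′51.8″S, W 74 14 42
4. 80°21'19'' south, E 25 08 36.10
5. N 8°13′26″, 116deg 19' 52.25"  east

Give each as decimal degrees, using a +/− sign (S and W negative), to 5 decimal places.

1. -71.70508, 0.40654
2. 0.85778, -30.05222
3. -15.08106, -74.24500
4. -80.35528, 25.14336
5. 8.22389, 116.33118

Point 1:
  Lat: 71° + 42/60 + 18.3/3600 = 71 + 0.700000 + 0.005083 = 71.705083
  hemisphere S, so the sign is −
  Longitude: 24′ + 23.53″ = 24.39217′; 0 + 24.39217/60 = 0.406536
  E → positive
Point 2:
  Lat: 0 + 51/60 + 28/3600 = 0.857778
  N ⇒ keep positive
  Longitude: 3′ + 8″ = 3.13333′; 30 + 3.13333/60 = 30.052222
  hemisphere W, so the sign is −
Point 3:
  φ: 15 + 4/60 + 51.8/3600 = 15.081056
  S ⇒ negate
  Longitude: 14′ + 42″ = 14.70000′; 74 + 14.70000/60 = 74.245000
  W ⇒ negate
Point 4:
  φ: 80° + 21/60 + 19/3600 = 80 + 0.350000 + 0.005278 = 80.355278
  S → negative
  Longitude: 25 + 8/60 + 36.1/3600 = 25.143361
  E → positive
Point 5:
  Lat: 8° + 13/60 + 26/3600 = 8 + 0.216667 + 0.007222 = 8.223889
  N → positive
  λ: 116 + 19/60 + 52.25/3600 = 116.331181
  E → positive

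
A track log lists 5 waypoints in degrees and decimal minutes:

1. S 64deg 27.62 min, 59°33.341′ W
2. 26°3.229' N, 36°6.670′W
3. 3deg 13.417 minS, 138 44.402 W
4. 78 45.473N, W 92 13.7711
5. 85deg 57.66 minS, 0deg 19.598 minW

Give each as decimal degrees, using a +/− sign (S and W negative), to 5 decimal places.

1. -64.46033, -59.55568
2. 26.05382, -36.11117
3. -3.22362, -138.74003
4. 78.75788, -92.22952
5. -85.96100, -0.32663

Point 1:
  Lat: 64 + 27.62/60 = 64.460333
  S → negative
  Lon: 33.341′ = 0.555683°; total 59.555683
  W ⇒ negate
Point 2:
  φ: 26 + 3.229/60 = 26.053817
  N → positive
  λ: 6.67′ = 0.111167°; total 36.111167
  W → negative
Point 3:
  Latitude: 3 + 13.417/60 = 3.223617
  hemisphere S, so the sign is −
  λ: 138 + 44.402/60 = 138.740033
  hemisphere W, so the sign is −
Point 4:
  Lat: 78 + 45.473/60 = 78.757883
  N ⇒ keep positive
  λ: 92 + 13.7711/60 = 92.229518
  hemisphere W, so the sign is −
Point 5:
  Lat: 57.66′ = 0.961000°; total 85.961000
  S → negative
  Longitude: 0 + 19.598/60 = 0.326633
  W ⇒ negate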